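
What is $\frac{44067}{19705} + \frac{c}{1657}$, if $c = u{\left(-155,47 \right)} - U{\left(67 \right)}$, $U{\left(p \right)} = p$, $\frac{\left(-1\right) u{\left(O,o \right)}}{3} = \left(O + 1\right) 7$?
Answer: $\frac{135424754}{32651185} \approx 4.1476$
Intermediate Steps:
$u{\left(O,o \right)} = -21 - 21 O$ ($u{\left(O,o \right)} = - 3 \left(O + 1\right) 7 = - 3 \left(1 + O\right) 7 = - 3 \left(7 + 7 O\right) = -21 - 21 O$)
$c = 3167$ ($c = \left(-21 - -3255\right) - 67 = \left(-21 + 3255\right) - 67 = 3234 - 67 = 3167$)
$\frac{44067}{19705} + \frac{c}{1657} = \frac{44067}{19705} + \frac{3167}{1657} = \frac{135424754}{32651185}$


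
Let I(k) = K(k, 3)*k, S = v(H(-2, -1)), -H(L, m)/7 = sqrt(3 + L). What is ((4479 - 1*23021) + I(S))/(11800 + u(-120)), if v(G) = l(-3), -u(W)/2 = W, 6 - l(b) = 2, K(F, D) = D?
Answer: -1853/1204 ≈ -1.5390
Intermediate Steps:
l(b) = 4 (l(b) = 6 - 1*2 = 6 - 2 = 4)
u(W) = -2*W
H(L, m) = -7*sqrt(3 + L)
v(G) = 4
S = 4
I(k) = 3*k
((4479 - 1*23021) + I(S))/(11800 + u(-120)) = ((4479 - 1*23021) + 3*4)/(11800 - 2*(-120)) = ((4479 - 23021) + 12)/(11800 + 240) = (-18542 + 12)/12040 = -18530*1/12040 = -1853/1204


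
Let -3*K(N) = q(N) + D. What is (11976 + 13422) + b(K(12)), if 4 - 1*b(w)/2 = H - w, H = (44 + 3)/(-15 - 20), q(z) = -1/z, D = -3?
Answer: 16008767/630 ≈ 25411.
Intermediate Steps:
H = -47/35 (H = 47/(-35) = 47*(-1/35) = -47/35 ≈ -1.3429)
K(N) = 1 + 1/(3*N) (K(N) = -(-1/N - 3)/3 = -(-3 - 1/N)/3 = 1 + 1/(3*N))
b(w) = 374/35 + 2*w (b(w) = 8 - 2*(-47/35 - w) = 8 + (94/35 + 2*w) = 374/35 + 2*w)
(11976 + 13422) + b(K(12)) = (11976 + 13422) + (374/35 + 2*((1/3 + 12)/12)) = 25398 + (374/35 + 2*((1/12)*(37/3))) = 25398 + (374/35 + 2*(37/36)) = 25398 + (374/35 + 37/18) = 25398 + 8027/630 = 16008767/630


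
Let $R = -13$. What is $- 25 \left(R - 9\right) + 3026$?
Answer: $3576$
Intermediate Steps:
$- 25 \left(R - 9\right) + 3026 = - 25 \left(-13 - 9\right) + 3026 = \left(-25\right) \left(-22\right) + 3026 = 550 + 3026 = 3576$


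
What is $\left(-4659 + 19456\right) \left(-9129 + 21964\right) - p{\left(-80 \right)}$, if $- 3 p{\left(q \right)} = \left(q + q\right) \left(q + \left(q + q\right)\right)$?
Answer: $189932295$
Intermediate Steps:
$p{\left(q \right)} = - 2 q^{2}$ ($p{\left(q \right)} = - \frac{\left(q + q\right) \left(q + \left(q + q\right)\right)}{3} = - \frac{2 q \left(q + 2 q\right)}{3} = - \frac{2 q 3 q}{3} = - \frac{6 q^{2}}{3} = - 2 q^{2}$)
$\left(-4659 + 19456\right) \left(-9129 + 21964\right) - p{\left(-80 \right)} = \left(-4659 + 19456\right) \left(-9129 + 21964\right) - - 2 \left(-80\right)^{2} = 14797 \cdot 12835 - \left(-2\right) 6400 = 189919495 - -12800 = 189919495 + 12800 = 189932295$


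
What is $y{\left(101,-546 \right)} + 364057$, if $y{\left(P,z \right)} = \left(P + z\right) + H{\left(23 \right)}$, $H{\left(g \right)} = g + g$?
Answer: $363658$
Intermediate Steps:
$H{\left(g \right)} = 2 g$
$y{\left(P,z \right)} = 46 + P + z$ ($y{\left(P,z \right)} = \left(P + z\right) + 2 \cdot 23 = \left(P + z\right) + 46 = 46 + P + z$)
$y{\left(101,-546 \right)} + 364057 = \left(46 + 101 - 546\right) + 364057 = -399 + 364057 = 363658$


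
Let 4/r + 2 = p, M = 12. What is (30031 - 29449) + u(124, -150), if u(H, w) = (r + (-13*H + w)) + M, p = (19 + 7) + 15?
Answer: -45548/39 ≈ -1167.9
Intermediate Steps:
p = 41 (p = 26 + 15 = 41)
r = 4/39 (r = 4/(-2 + 41) = 4/39 ≈ 0.10256)
u(H, w) = 472/39 + w - 13*H (u(H, w) = (4/39 + (-13*H + w)) + 12 = (4/39 + (w - 13*H)) + 12 = (4/39 + w - 13*H) + 12 = 472/39 + w - 13*H)
(30031 - 29449) + u(124, -150) = (30031 - 29449) + (472/39 - 150 - 13*124) = 582 + (472/39 - 150 - 1612) = 582 - 68246/39 = -45548/39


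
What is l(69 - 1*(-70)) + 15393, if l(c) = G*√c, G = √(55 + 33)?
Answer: 15393 + 2*√3058 ≈ 15504.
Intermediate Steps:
G = 2*√22 (G = √88 = 2*√22 ≈ 9.3808)
l(c) = 2*√22*√c (l(c) = (2*√22)*√c = 2*√22*√c)
l(69 - 1*(-70)) + 15393 = 2*√22*√(69 - 1*(-70)) + 15393 = 2*√22*√(69 + 70) + 15393 = 2*√22*√139 + 15393 = 2*√3058 + 15393 = 15393 + 2*√3058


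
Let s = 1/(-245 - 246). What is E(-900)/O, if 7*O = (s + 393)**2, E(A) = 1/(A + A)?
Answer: -241081/9574542885600 ≈ -2.5179e-8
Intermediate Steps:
E(A) = 1/(2*A)
s = -1/491 (s = 1/(-491) = -1/491 ≈ -0.0020367)
O = 5319190492/241081 (O = (-1/491 + 393)**2/7 = (192962/491)**2/7 = (1/7)*(37234333444/241081) = 5319190492/241081 ≈ 22064.)
E(-900)/O = ((1/2)/(-900))/(5319190492/241081) = ((1/2)*(-1/900))*(241081/5319190492) = -1/1800*241081/5319190492 = -241081/9574542885600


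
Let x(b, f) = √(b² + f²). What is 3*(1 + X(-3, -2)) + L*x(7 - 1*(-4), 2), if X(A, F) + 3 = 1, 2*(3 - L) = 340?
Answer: -3 - 835*√5 ≈ -1870.1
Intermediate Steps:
L = -167 (L = 3 - ½*340 = 3 - 170 = -167)
X(A, F) = -2 (X(A, F) = -3 + 1 = -2)
3*(1 + X(-3, -2)) + L*x(7 - 1*(-4), 2) = 3*(1 - 2) - 167*√((7 - 1*(-4))² + 2²) = 3*(-1) - 167*√((7 + 4)² + 4) = -3 - 167*√(11² + 4) = -3 - 167*√(121 + 4) = -3 - 835*√5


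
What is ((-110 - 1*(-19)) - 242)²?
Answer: 110889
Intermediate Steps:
((-110 - 1*(-19)) - 242)² = ((-110 + 19) - 242)² = (-91 - 242)² = (-333)² = 110889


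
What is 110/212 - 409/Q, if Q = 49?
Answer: -40659/5194 ≈ -7.8281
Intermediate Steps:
110/212 - 409/Q = 110/212 - 409/49 = 110*(1/212) - 409*1/49 = 55/106 - 409/49 = -40659/5194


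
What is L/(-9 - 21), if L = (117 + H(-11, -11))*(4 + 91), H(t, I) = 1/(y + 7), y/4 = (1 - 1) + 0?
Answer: -7790/21 ≈ -370.95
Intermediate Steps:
y = 0 (y = 4*((1 - 1) + 0) = 4*(0 + 0) = 4*0 = 0)
H(t, I) = 1/7 (H(t, I) = 1/(0 + 7) = 1/7)
L = 77900/7 (L = (117 + 1/7)*(4 + 91) = (820/7)*95 = 77900/7 ≈ 11129.)
L/(-9 - 21) = 77900/(7*(-9 - 21)) = (77900/7)/(-30) = (77900/7)*(-1/30) = -7790/21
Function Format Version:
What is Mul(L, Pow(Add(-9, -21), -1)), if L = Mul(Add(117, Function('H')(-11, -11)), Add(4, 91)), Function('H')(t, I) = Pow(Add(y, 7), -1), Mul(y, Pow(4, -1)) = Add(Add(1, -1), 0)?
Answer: Rational(-7790, 21) ≈ -370.95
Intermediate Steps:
y = 0 (y = Mul(4, Add(Add(1, -1), 0)) = Mul(4, Add(0, 0)) = Mul(4, 0) = 0)
Function('H')(t, I) = Rational(1, 7) (Function('H')(t, I) = Pow(Add(0, 7), -1) = Pow(7, -1) = Rational(1, 7))
L = Rational(77900, 7) (L = Mul(Add(117, Rational(1, 7)), Add(4, 91)) = Mul(Rational(820, 7), 95) = Rational(77900, 7) ≈ 11129.)
Mul(L, Pow(Add(-9, -21), -1)) = Mul(Rational(77900, 7), Pow(Add(-9, -21), -1)) = Mul(Rational(77900, 7), Pow(-30, -1)) = Mul(Rational(77900, 7), Rational(-1, 30)) = Rational(-7790, 21)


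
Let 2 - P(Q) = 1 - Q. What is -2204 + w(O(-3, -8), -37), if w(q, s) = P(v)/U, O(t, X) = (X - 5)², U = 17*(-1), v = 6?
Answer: -37475/17 ≈ -2204.4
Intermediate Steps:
U = -17
P(Q) = 1 + Q (P(Q) = 2 - (1 - Q) = 2 + (-1 + Q) = 1 + Q)
O(t, X) = (-5 + X)²
w(q, s) = -7/17 (w(q, s) = (1 + 6)/(-17) = 7*(-1/17) = -7/17)
-2204 + w(O(-3, -8), -37) = -2204 - 7/17 = -37475/17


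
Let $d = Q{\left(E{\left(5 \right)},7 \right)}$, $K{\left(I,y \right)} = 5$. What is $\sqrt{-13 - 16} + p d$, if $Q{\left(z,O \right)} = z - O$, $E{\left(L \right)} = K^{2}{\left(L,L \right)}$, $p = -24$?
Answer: $-432 + i \sqrt{29} \approx -432.0 + 5.3852 i$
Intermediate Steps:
$E{\left(L \right)} = 25$ ($E{\left(L \right)} = 5^{2} = 25$)
$d = 18$ ($d = 25 - 7 = 18$)
$\sqrt{-13 - 16} + p d = \sqrt{-13 - 16} - 432 = \sqrt{-29} - 432 = i \sqrt{29} - 432 = -432 + i \sqrt{29}$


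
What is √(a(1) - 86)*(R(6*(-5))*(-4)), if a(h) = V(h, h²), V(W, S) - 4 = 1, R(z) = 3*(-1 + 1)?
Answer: 0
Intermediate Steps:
R(z) = 0 (R(z) = 3*0 = 0)
V(W, S) = 5 (V(W, S) = 4 + 1 = 5)
a(h) = 5
√(a(1) - 86)*(R(6*(-5))*(-4)) = √(5 - 86)*(0*(-4)) = √(-81)*0 = (9*I)*0 = 0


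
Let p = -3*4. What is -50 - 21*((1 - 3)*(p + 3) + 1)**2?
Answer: -7631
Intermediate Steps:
p = -12
-50 - 21*((1 - 3)*(p + 3) + 1)**2 = -50 - 21*((1 - 3)*(-12 + 3) + 1)**2 = -50 - 21*(-2*(-9) + 1)**2 = -50 - 21*(18 + 1)**2 = -50 - 21*19**2 = -50 - 21*361 = -50 - 7581 = -7631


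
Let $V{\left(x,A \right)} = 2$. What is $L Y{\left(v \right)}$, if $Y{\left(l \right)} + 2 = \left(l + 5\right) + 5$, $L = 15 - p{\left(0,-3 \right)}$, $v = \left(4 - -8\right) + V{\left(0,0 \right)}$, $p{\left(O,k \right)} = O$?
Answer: $330$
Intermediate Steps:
$v = 14$ ($v = \left(4 - -8\right) + 2 = \left(4 + 8\right) + 2 = 12 + 2 = 14$)
$L = 15$ ($L = 15 - 0 = 15 + 0 = 15$)
$Y{\left(l \right)} = 8 + l$ ($Y{\left(l \right)} = -2 + \left(\left(l + 5\right) + 5\right) = -2 + \left(\left(5 + l\right) + 5\right) = -2 + \left(10 + l\right) = 8 + l$)
$L Y{\left(v \right)} = 15 \left(8 + 14\right) = 15 \cdot 22 = 330$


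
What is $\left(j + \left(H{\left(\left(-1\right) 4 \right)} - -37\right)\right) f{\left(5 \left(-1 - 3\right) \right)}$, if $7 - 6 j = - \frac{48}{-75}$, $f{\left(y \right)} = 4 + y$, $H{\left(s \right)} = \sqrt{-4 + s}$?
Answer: $- \frac{15224}{25} - 32 i \sqrt{2} \approx -608.96 - 45.255 i$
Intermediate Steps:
$j = \frac{53}{50}$ ($j = \frac{7}{6} - \frac{\left(-48\right) \frac{1}{-75}}{6} = \frac{7}{6} - \frac{\left(-48\right) \left(- \frac{1}{75}\right)}{6} = \frac{7}{6} - \frac{8}{75} = \frac{53}{50} \approx 1.06$)
$\left(j + \left(H{\left(\left(-1\right) 4 \right)} - -37\right)\right) f{\left(5 \left(-1 - 3\right) \right)} = \left(\frac{53}{50} + \left(\sqrt{-4 - 4} - -37\right)\right) \left(4 + 5 \left(-1 - 3\right)\right) = \left(\frac{53}{50} + \left(\sqrt{-4 - 4} + 37\right)\right) \left(4 + 5 \left(-4\right)\right) = \left(\frac{53}{50} + \left(\sqrt{-8} + 37\right)\right) \left(4 - 20\right) = \left(\frac{53}{50} + \left(2 i \sqrt{2} + 37\right)\right) \left(-16\right) = \left(\frac{53}{50} + \left(37 + 2 i \sqrt{2}\right)\right) \left(-16\right) = \left(\frac{1903}{50} + 2 i \sqrt{2}\right) \left(-16\right) = - \frac{15224}{25} - 32 i \sqrt{2}$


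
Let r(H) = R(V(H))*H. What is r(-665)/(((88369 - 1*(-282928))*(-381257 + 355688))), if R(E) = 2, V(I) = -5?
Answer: 1330/9493692993 ≈ 1.4009e-7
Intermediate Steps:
r(H) = 2*H
r(-665)/(((88369 - 1*(-282928))*(-381257 + 355688))) = (2*(-665))/(((88369 - 1*(-282928))*(-381257 + 355688))) = -1330*(-1/(25569*(88369 + 282928))) = -1330/(371297*(-25569)) = -1330/(-9493692993) = -1330*(-1/9493692993) = 1330/9493692993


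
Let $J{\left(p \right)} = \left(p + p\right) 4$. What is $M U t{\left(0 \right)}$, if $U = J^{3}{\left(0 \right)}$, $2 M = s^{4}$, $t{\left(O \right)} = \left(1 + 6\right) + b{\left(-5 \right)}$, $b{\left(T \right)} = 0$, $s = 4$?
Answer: $0$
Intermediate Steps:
$t{\left(O \right)} = 7$ ($t{\left(O \right)} = \left(1 + 6\right) + 0 = 7 + 0 = 7$)
$J{\left(p \right)} = 8 p$ ($J{\left(p \right)} = 2 p 4 = 8 p$)
$M = 128$ ($M = \frac{4^{4}}{2} = \frac{1}{2} \cdot 256 = 128$)
$U = 0$ ($U = \left(8 \cdot 0\right)^{3} = 0^{3} = 0$)
$M U t{\left(0 \right)} = 128 \cdot 0 \cdot 7 = 0 \cdot 7 = 0$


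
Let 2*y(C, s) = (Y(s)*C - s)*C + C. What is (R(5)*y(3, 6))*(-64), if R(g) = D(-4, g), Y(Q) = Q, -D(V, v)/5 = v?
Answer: 31200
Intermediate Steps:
D(V, v) = -5*v
R(g) = -5*g
y(C, s) = C/2 + C*(-s + C*s)/2 (y(C, s) = ((s*C - s)*C + C)/2 = ((C*s - s)*C + C)/2 = ((-s + C*s)*C + C)/2 = (C*(-s + C*s) + C)/2 = (C + C*(-s + C*s))/2 = C/2 + C*(-s + C*s)/2)
(R(5)*y(3, 6))*(-64) = ((-5*5)*((½)*3*(1 - 1*6 + 3*6)))*(-64) = -25*3*(1 - 6 + 18)/2*(-64) = -25*3*13/2*(-64) = -25*39/2*(-64) = -975/2*(-64) = 31200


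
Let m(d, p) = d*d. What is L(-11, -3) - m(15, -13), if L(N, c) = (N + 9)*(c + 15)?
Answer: -249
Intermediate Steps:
m(d, p) = d²
L(N, c) = (9 + N)*(15 + c)
L(-11, -3) - m(15, -13) = (135 + 9*(-3) + 15*(-11) - 11*(-3)) - 1*15² = (135 - 27 - 165 + 33) - 1*225 = -24 - 225 = -249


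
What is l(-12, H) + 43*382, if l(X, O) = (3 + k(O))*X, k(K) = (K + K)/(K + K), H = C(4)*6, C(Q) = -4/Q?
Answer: 16378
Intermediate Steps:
H = -6 (H = -4/4*6 = -4*¼*6 = -1*6 = -6)
k(K) = 1 (k(K) = (2*K)/((2*K)) = (2*K)*(1/(2*K)) = 1)
l(X, O) = 4*X (l(X, O) = (3 + 1)*X = 4*X)
l(-12, H) + 43*382 = 4*(-12) + 43*382 = -48 + 16426 = 16378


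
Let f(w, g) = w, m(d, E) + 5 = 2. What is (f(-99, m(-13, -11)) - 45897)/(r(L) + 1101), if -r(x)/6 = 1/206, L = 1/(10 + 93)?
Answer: -394799/9450 ≈ -41.778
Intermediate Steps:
m(d, E) = -3 (m(d, E) = -5 + 2 = -3)
L = 1/103 ≈ 0.0097087
r(x) = -3/103 (r(x) = -6/206 = -6*1/206 = -3/103)
(f(-99, m(-13, -11)) - 45897)/(r(L) + 1101) = (-99 - 45897)/(-3/103 + 1101) = -45996/113400/103 = -45996*103/113400 = -394799/9450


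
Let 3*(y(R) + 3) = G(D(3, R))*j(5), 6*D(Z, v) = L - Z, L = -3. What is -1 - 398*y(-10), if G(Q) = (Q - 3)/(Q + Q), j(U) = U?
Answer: -401/3 ≈ -133.67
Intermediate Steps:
D(Z, v) = -½ - Z/6 (D(Z, v) = (-3 - Z)/6 = -½ - Z/6)
G(Q) = (-3 + Q)/(2*Q) (G(Q) = (-3 + Q)/((2*Q)) = (-3 + Q)*(1/(2*Q)) = (-3 + Q)/(2*Q))
y(R) = ⅓ (y(R) = -3 + (((-3 + (-½ - ⅙*3))/(2*(-½ - ⅙*3)))*5)/3 = -3 + (((-3 + (-½ - ½))/(2*(-½ - ½)))*5)/3 = -3 + (((½)*(-3 - 1)/(-1))*5)/3 = -3 + (((½)*(-1)*(-4))*5)/3 = -3 + (2*5)/3 = -3 + (⅓)*10 = -3 + 10/3 = ⅓)
-1 - 398*y(-10) = -1 - 398*⅓ = -1 - 398/3 = -401/3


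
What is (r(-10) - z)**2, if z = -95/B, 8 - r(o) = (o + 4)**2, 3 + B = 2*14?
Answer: 14641/25 ≈ 585.64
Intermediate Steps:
B = 25 (B = -3 + 2*14 = -3 + 28 = 25)
r(o) = 8 - (4 + o)**2 (r(o) = 8 - (o + 4)**2 = 8 - (4 + o)**2)
z = -19/5 (z = -95/25 = -95*1/25 = -19/5 ≈ -3.8000)
(r(-10) - z)**2 = ((8 - (4 - 10)**2) - 1*(-19/5))**2 = ((8 - 1*(-6)**2) + 19/5)**2 = ((8 - 1*36) + 19/5)**2 = ((8 - 36) + 19/5)**2 = (-28 + 19/5)**2 = (-121/5)**2 = 14641/25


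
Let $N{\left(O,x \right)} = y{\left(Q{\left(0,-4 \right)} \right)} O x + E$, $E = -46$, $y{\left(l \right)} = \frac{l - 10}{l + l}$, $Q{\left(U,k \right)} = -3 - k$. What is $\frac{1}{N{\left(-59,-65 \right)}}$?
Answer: $- \frac{2}{34607} \approx -5.7792 \cdot 10^{-5}$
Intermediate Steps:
$y{\left(l \right)} = \frac{-10 + l}{2 l}$
$N{\left(O,x \right)} = -46 - \frac{9 O x}{2}$ ($N{\left(O,x \right)} = \frac{-10 - -1}{2 \left(-3 - -4\right)} O x - 46 = \frac{-10 + \left(-3 + 4\right)}{2 \left(-3 + 4\right)} O x - 46 = \frac{-10 + 1}{2 \cdot 1} O x - 46 = \frac{1}{2} \cdot 1 \left(-9\right) O x - 46 = - \frac{9 O}{2} x - 46 = - \frac{9 O x}{2} - 46 = -46 - \frac{9 O x}{2}$)
$\frac{1}{N{\left(-59,-65 \right)}} = \frac{1}{-46 - \left(- \frac{531}{2}\right) \left(-65\right)} = \frac{1}{-46 - \frac{34515}{2}} = \frac{1}{- \frac{34607}{2}} = - \frac{2}{34607}$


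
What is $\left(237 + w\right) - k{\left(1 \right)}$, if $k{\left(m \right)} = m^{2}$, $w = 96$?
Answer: $332$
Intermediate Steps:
$\left(237 + w\right) - k{\left(1 \right)} = \left(237 + 96\right) - 1^{2} = 333 - 1 = 332$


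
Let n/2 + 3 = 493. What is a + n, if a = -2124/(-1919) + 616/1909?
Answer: 3595340400/3663371 ≈ 981.43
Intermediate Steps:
n = 980 (n = -6 + 2*493 = -6 + 986 = 980)
a = 5236820/3663371 (a = -2124*(-1/1919) + 616*(1/1909) = 2124/1919 + 616/1909 = 5236820/3663371 ≈ 1.4295)
a + n = 5236820/3663371 + 980 = 3595340400/3663371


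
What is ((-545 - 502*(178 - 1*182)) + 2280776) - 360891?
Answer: 1921348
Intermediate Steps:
((-545 - 502*(178 - 1*182)) + 2280776) - 360891 = ((-545 - 502*(178 - 182)) + 2280776) - 360891 = ((-545 - 502*(-4)) + 2280776) - 360891 = ((-545 + 2008) + 2280776) - 360891 = (1463 + 2280776) - 360891 = 2282239 - 360891 = 1921348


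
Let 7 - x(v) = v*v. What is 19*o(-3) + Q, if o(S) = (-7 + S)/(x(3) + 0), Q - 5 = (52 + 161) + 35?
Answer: 348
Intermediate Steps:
x(v) = 7 - v² (x(v) = 7 - v*v = 7 - v²)
Q = 253 (Q = 5 + ((52 + 161) + 35) = 5 + (213 + 35) = 5 + 248 = 253)
o(S) = 7/2 - S/2 (o(S) = (-7 + S)/((7 - 1*3²) + 0) = (-7 + S)/((7 - 1*9) + 0) = (-7 + S)/((7 - 9) + 0) = (-7 + S)/(-2 + 0) = (-7 + S)/(-2) = (-7 + S)*(-½) = 7/2 - S/2)
19*o(-3) + Q = 19*(7/2 - ½*(-3)) + 253 = 19*(7/2 + 3/2) + 253 = 19*5 + 253 = 95 + 253 = 348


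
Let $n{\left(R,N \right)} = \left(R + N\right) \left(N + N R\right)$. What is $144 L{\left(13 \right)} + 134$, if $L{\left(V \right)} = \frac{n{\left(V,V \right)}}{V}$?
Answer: $52550$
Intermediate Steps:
$n{\left(R,N \right)} = \left(N + R\right) \left(N + N R\right)$
$L{\left(V \right)} = 2 V + 2 V^{2}$ ($L{\left(V \right)} = \frac{V \left(V + V + V^{2} + V V\right)}{V} = \frac{V \left(V + V + V^{2} + V^{2}\right)}{V} = \frac{V \left(2 V + 2 V^{2}\right)}{V} = 2 V + 2 V^{2}$)
$144 L{\left(13 \right)} + 134 = 144 \cdot 2 \cdot 13 \left(1 + 13\right) + 134 = 144 \cdot 2 \cdot 13 \cdot 14 + 134 = 144 \cdot 364 + 134 = 52416 + 134 = 52550$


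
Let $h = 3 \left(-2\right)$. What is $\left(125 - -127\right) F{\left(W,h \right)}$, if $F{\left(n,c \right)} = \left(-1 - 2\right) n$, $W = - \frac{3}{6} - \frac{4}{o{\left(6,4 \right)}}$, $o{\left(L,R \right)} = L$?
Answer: $882$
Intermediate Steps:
$h = -6$
$W = - \frac{7}{6}$ ($W = - \frac{3}{6} - \frac{4}{6} = \left(-3\right) \frac{1}{6} - \frac{2}{3} = - \frac{1}{2} - \frac{2}{3} = - \frac{7}{6} \approx -1.1667$)
$F{\left(n,c \right)} = - 3 n$
$\left(125 - -127\right) F{\left(W,h \right)} = \left(125 - -127\right) \left(\left(-3\right) \left(- \frac{7}{6}\right)\right) = \left(125 + 127\right) \frac{7}{2} = 252 \cdot \frac{7}{2} = 882$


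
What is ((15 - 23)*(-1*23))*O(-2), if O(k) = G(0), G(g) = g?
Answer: 0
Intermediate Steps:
O(k) = 0
((15 - 23)*(-1*23))*O(-2) = ((15 - 23)*(-1*23))*0 = -8*(-23)*0 = 184*0 = 0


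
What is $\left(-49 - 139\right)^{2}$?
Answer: $35344$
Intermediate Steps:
$\left(-49 - 139\right)^{2} = \left(-188\right)^{2} = 35344$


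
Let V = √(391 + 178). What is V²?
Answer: 569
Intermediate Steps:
V = √569 ≈ 23.854
V² = (√569)² = 569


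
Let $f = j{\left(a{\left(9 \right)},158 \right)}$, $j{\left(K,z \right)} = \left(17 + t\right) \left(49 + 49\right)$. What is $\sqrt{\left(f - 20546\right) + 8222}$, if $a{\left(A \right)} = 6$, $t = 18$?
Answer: $i \sqrt{8894} \approx 94.308 i$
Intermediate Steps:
$j{\left(K,z \right)} = 3430$ ($j{\left(K,z \right)} = \left(17 + 18\right) \left(49 + 49\right) = 35 \cdot 98 = 3430$)
$f = 3430$
$\sqrt{\left(f - 20546\right) + 8222} = \sqrt{\left(3430 - 20546\right) + 8222} = \sqrt{-17116 + 8222} = \sqrt{-8894} = i \sqrt{8894}$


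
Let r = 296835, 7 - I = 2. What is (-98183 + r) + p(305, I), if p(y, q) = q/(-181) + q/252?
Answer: 9060914669/45612 ≈ 1.9865e+5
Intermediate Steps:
I = 5 (I = 7 - 1*2 = 7 - 2 = 5)
p(y, q) = -71*q/45612 (p(y, q) = q*(-1/181) + q*(1/252) = -q/181 + q/252 = -71*q/45612)
(-98183 + r) + p(305, I) = (-98183 + 296835) - 71/45612*5 = 198652 - 355/45612 = 9060914669/45612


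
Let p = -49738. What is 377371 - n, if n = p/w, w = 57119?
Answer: 21555103887/57119 ≈ 3.7737e+5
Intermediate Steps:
n = -49738/57119 ≈ -0.87078
377371 - n = 377371 - 1*(-49738/57119) = 377371 + 49738/57119 = 21555103887/57119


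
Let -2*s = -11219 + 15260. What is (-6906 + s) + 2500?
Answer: -12853/2 ≈ -6426.5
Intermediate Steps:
s = -4041/2 (s = -(-11219 + 15260)/2 = -½*4041 = -4041/2 ≈ -2020.5)
(-6906 + s) + 2500 = (-6906 - 4041/2) + 2500 = -17853/2 + 2500 = -12853/2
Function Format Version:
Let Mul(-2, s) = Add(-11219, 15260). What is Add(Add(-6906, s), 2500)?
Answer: Rational(-12853, 2) ≈ -6426.5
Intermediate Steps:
s = Rational(-4041, 2) (s = Mul(Rational(-1, 2), Add(-11219, 15260)) = Mul(Rational(-1, 2), 4041) = Rational(-4041, 2) ≈ -2020.5)
Add(Add(-6906, s), 2500) = Add(Add(-6906, Rational(-4041, 2)), 2500) = Add(Rational(-17853, 2), 2500) = Rational(-12853, 2)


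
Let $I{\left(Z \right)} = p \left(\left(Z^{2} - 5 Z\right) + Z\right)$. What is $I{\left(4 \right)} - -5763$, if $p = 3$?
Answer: $5763$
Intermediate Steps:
$I{\left(Z \right)} = - 12 Z + 3 Z^{2}$ ($I{\left(Z \right)} = 3 \left(\left(Z^{2} - 5 Z\right) + Z\right) = 3 \left(Z^{2} - 4 Z\right) = - 12 Z + 3 Z^{2}$)
$I{\left(4 \right)} - -5763 = 3 \cdot 4 \left(-4 + 4\right) - -5763 = 3 \cdot 4 \cdot 0 + 5763 = 0 + 5763 = 5763$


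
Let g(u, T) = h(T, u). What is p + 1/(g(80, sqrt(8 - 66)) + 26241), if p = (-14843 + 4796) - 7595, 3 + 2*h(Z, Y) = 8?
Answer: -925975652/52487 ≈ -17642.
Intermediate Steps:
h(Z, Y) = 5/2 (h(Z, Y) = -3/2 + (1/2)*8 = -3/2 + 4 = 5/2)
g(u, T) = 5/2
p = -17642 (p = -10047 - 7595 = -17642)
p + 1/(g(80, sqrt(8 - 66)) + 26241) = -17642 + 1/(5/2 + 26241) = -17642 + 1/(52487/2) = -17642 + 2/52487 = -925975652/52487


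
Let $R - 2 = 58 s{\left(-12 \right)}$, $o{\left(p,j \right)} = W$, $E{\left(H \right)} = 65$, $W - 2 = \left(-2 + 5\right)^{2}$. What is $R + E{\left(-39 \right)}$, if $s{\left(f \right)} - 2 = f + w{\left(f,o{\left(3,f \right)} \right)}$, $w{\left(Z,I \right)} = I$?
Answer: $125$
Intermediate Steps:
$W = 11$ ($W = 2 + \left(-2 + 5\right)^{2} = 2 + 3^{2} = 2 + 9 = 11$)
$o{\left(p,j \right)} = 11$
$s{\left(f \right)} = 13 + f$ ($s{\left(f \right)} = 2 + \left(f + 11\right) = 2 + \left(11 + f\right) = 13 + f$)
$R = 60$ ($R = 2 + 58 \left(13 - 12\right) = 2 + 58 \cdot 1 = 2 + 58 = 60$)
$R + E{\left(-39 \right)} = 60 + 65 = 125$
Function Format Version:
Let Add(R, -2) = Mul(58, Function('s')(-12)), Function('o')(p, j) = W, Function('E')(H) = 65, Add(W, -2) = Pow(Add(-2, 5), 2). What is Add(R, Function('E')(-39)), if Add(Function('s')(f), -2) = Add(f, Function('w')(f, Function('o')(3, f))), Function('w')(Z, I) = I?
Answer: 125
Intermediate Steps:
W = 11 (W = Add(2, Pow(Add(-2, 5), 2)) = Add(2, Pow(3, 2)) = Add(2, 9) = 11)
Function('o')(p, j) = 11
Function('s')(f) = Add(13, f) (Function('s')(f) = Add(2, Add(f, 11)) = Add(2, Add(11, f)) = Add(13, f))
R = 60 (R = Add(2, Mul(58, Add(13, -12))) = Add(2, Mul(58, 1)) = Add(2, 58) = 60)
Add(R, Function('E')(-39)) = Add(60, 65) = 125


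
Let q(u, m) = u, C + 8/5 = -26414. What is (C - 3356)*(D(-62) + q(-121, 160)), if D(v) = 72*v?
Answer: 136502786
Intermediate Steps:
C = -132078/5 (C = -8/5 - 26414 = -132078/5 ≈ -26416.)
(C - 3356)*(D(-62) + q(-121, 160)) = (-132078/5 - 3356)*(72*(-62) - 121) = -148858*(-4464 - 121)/5 = -148858/5*(-4585) = 136502786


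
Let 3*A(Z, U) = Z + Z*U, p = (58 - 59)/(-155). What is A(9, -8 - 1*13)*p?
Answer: -12/31 ≈ -0.38710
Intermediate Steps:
p = 1/155 (p = -1*(-1/155) = 1/155 ≈ 0.0064516)
A(Z, U) = Z/3 + U*Z/3 (A(Z, U) = (Z + Z*U)/3 = (Z + U*Z)/3 = Z/3 + U*Z/3)
A(9, -8 - 1*13)*p = ((1/3)*9*(1 + (-8 - 1*13)))*(1/155) = ((1/3)*9*(1 + (-8 - 13)))*(1/155) = ((1/3)*9*(1 - 21))*(1/155) = ((1/3)*9*(-20))*(1/155) = -60*1/155 = -12/31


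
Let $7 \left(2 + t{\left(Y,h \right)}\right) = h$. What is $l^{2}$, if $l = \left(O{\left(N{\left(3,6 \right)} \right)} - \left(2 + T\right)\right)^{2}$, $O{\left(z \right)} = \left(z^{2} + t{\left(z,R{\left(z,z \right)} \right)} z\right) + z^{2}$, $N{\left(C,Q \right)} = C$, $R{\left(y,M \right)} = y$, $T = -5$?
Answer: $\frac{168896016}{2401} \approx 70344.0$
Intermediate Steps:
$t{\left(Y,h \right)} = -2 + \frac{h}{7}$
$O{\left(z \right)} = 2 z^{2} + z \left(-2 + \frac{z}{7}\right)$ ($O{\left(z \right)} = \left(z^{2} + \left(-2 + \frac{z}{7}\right) z\right) + z^{2} = \left(z^{2} + z \left(-2 + \frac{z}{7}\right)\right) + z^{2} = 2 z^{2} + z \left(-2 + \frac{z}{7}\right)$)
$l = \frac{12996}{49}$ ($l = \left(\frac{1}{7} \cdot 3 \left(-14 + 15 \cdot 3\right) - -3\right)^{2} = \left(\frac{1}{7} \cdot 3 \left(-14 + 45\right) + \left(-2 + 5\right)\right)^{2} = \left(\frac{1}{7} \cdot 3 \cdot 31 + 3\right)^{2} = \left(\frac{93}{7} + 3\right)^{2} = \left(\frac{114}{7}\right)^{2} = \frac{12996}{49} \approx 265.22$)
$l^{2} = \left(\frac{12996}{49}\right)^{2} = \frac{168896016}{2401}$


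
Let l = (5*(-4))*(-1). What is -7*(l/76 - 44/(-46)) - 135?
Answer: -62726/437 ≈ -143.54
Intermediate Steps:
l = 20 (l = -20*(-1) = 20)
-7*(l/76 - 44/(-46)) - 135 = -7*(20/76 - 44/(-46)) - 135 = -7*(20*(1/76) - 44*(-1/46)) - 135 = -7*(5/19 + 22/23) - 135 = -7*533/437 - 135 = -3731/437 - 135 = -62726/437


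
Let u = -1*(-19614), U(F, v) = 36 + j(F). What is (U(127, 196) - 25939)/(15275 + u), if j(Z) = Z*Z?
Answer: -9774/34889 ≈ -0.28015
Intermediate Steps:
j(Z) = Z²
U(F, v) = 36 + F²
u = 19614
(U(127, 196) - 25939)/(15275 + u) = ((36 + 127²) - 25939)/(15275 + 19614) = ((36 + 16129) - 25939)/34889 = (16165 - 25939)*(1/34889) = -9774*1/34889 = -9774/34889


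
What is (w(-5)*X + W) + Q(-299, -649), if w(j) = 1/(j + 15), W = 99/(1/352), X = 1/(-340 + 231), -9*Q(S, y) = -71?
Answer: 341936261/9810 ≈ 34856.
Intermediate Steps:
Q(S, y) = 71/9 (Q(S, y) = -⅑*(-71) = 71/9)
X = -1/109 (X = 1/(-109) = -1/109 ≈ -0.0091743)
W = 34848 (W = 99/(1/352) = 99*352 = 34848)
w(j) = 1/(15 + j)
(w(-5)*X + W) + Q(-299, -649) = (-1/109/(15 - 5) + 34848) + 71/9 = (-1/109/10 + 34848) + 71/9 = ((⅒)*(-1/109) + 34848) + 71/9 = (-1/1090 + 34848) + 71/9 = 37984319/1090 + 71/9 = 341936261/9810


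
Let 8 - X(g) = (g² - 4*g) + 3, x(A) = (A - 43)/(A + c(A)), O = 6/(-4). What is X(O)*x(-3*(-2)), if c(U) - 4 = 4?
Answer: 481/56 ≈ 8.5893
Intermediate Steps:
c(U) = 8 (c(U) = 4 + 4 = 8)
O = -3/2 (O = 6*(-¼) = -3/2 ≈ -1.5000)
x(A) = (-43 + A)/(8 + A) (x(A) = (A - 43)/(A + 8) = (-43 + A)/(8 + A))
X(g) = 5 - g² + 4*g (X(g) = 8 - ((g² - 4*g) + 3) = 8 - (3 + g² - 4*g) = 8 + (-3 - g² + 4*g) = 5 - g² + 4*g)
X(O)*x(-3*(-2)) = (5 - (-3/2)² + 4*(-3/2))*((-43 - 3*(-2))/(8 - 3*(-2))) = (5 - 1*9/4 - 6)*((-43 + 6)/(8 + 6)) = (5 - 9/4 - 6)*(-37/14) = -13*(-37)/56 = -13/4*(-37/14) = 481/56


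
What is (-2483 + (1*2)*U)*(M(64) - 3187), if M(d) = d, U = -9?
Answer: 7810623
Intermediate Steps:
(-2483 + (1*2)*U)*(M(64) - 3187) = (-2483 + (1*2)*(-9))*(64 - 3187) = (-2483 + 2*(-9))*(-3123) = (-2483 - 18)*(-3123) = -2501*(-3123) = 7810623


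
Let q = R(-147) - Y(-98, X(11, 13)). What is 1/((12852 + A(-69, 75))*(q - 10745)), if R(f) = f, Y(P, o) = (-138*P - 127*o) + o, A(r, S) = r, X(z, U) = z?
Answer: -1/294392490 ≈ -3.3968e-9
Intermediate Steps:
Y(P, o) = -138*P - 126*o
q = -12285 (q = -147 - (-138*(-98) - 126*11) = -147 - (13524 - 1386) = -147 - 1*12138 = -147 - 12138 = -12285)
1/((12852 + A(-69, 75))*(q - 10745)) = 1/((12852 - 69)*(-12285 - 10745)) = 1/(12783*(-23030)) = 1/(-294392490) = -1/294392490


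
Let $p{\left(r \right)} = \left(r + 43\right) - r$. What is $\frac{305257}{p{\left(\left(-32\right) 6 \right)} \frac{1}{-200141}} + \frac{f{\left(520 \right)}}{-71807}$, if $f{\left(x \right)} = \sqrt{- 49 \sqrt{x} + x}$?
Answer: $-1420800959 - \frac{\sqrt{520 - 98 \sqrt{130}}}{71807} \approx -1.4208 \cdot 10^{9} - 0.00034037 i$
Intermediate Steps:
$f{\left(x \right)} = \sqrt{x - 49 \sqrt{x}}$
$p{\left(r \right)} = 43$ ($p{\left(r \right)} = \left(43 + r\right) - r = 43$)
$\frac{305257}{p{\left(\left(-32\right) 6 \right)} \frac{1}{-200141}} + \frac{f{\left(520 \right)}}{-71807} = \frac{305257}{43 \frac{1}{-200141}} + \frac{\sqrt{520 - 49 \sqrt{520}}}{-71807} = \frac{305257}{43 \left(- \frac{1}{200141}\right)} + \sqrt{520 - 49 \cdot 2 \sqrt{130}} \left(- \frac{1}{71807}\right) = \frac{305257}{- \frac{43}{200141}} + \sqrt{520 - 98 \sqrt{130}} \left(- \frac{1}{71807}\right) = 305257 \left(- \frac{200141}{43}\right) - \frac{\sqrt{520 - 98 \sqrt{130}}}{71807} = -1420800959 - \frac{\sqrt{520 - 98 \sqrt{130}}}{71807}$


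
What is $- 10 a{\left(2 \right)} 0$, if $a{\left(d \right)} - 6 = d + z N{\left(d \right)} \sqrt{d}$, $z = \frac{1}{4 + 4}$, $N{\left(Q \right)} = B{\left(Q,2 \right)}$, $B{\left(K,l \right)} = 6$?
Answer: $0$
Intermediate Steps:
$N{\left(Q \right)} = 6$
$z = \frac{1}{8} \approx 0.125$
$a{\left(d \right)} = 6 + d + \frac{3 \sqrt{d}}{4}$ ($a{\left(d \right)} = 6 + \left(d + \frac{6 \sqrt{d}}{8}\right) = 6 + \left(d + \frac{3 \sqrt{d}}{4}\right) = 6 + d + \frac{3 \sqrt{d}}{4}$)
$- 10 a{\left(2 \right)} 0 = - 10 \left(6 + 2 + \frac{3 \sqrt{2}}{4}\right) 0 = - 10 \left(8 + \frac{3 \sqrt{2}}{4}\right) 0 = \left(-80 - \frac{15 \sqrt{2}}{2}\right) 0 = 0$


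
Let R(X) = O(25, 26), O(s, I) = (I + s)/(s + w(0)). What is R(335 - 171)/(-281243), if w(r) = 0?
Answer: -51/7031075 ≈ -7.2535e-6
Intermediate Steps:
O(s, I) = (I + s)/s (O(s, I) = (I + s)/(s + 0) = (I + s)/s)
R(X) = 51/25 (R(X) = (26 + 25)/25 = (1/25)*51 = 51/25)
R(335 - 171)/(-281243) = (51/25)/(-281243) = (51/25)*(-1/281243) = -51/7031075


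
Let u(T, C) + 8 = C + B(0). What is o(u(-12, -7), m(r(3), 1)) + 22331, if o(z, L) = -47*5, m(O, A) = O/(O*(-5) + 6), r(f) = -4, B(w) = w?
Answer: 22096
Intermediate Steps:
u(T, C) = -8 + C (u(T, C) = -8 + (C + 0) = -8 + C)
m(O, A) = O/(6 - 5*O) (m(O, A) = O/(-5*O + 6) = O/(6 - 5*O))
o(z, L) = -235
o(u(-12, -7), m(r(3), 1)) + 22331 = -235 + 22331 = 22096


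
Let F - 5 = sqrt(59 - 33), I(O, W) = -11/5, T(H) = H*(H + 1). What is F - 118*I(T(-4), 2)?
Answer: 1323/5 + sqrt(26) ≈ 269.70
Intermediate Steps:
T(H) = H*(1 + H)
I(O, W) = -11/5 (I(O, W) = -11*1/5 = -11/5)
F = 5 + sqrt(26) (F = 5 + sqrt(59 - 33) = 5 + sqrt(26) ≈ 10.099)
F - 118*I(T(-4), 2) = (5 + sqrt(26)) - 118*(-11/5) = (5 + sqrt(26)) + 1298/5 = 1323/5 + sqrt(26)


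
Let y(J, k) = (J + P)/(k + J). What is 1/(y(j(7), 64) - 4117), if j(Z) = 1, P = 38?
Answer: -5/20582 ≈ -0.00024293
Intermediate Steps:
y(J, k) = (38 + J)/(J + k) (y(J, k) = (J + 38)/(k + J) = (38 + J)/(J + k))
1/(y(j(7), 64) - 4117) = 1/((38 + 1)/(1 + 64) - 4117) = 1/(39/65 - 4117) = 1/((1/65)*39 - 4117) = 1/(3/5 - 4117) = 1/(-20582/5) = -5/20582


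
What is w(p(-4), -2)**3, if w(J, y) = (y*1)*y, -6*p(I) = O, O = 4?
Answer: 64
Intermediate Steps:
p(I) = -2/3 (p(I) = -1/6*4 = -2/3)
w(J, y) = y**2 (w(J, y) = y*y = y**2)
w(p(-4), -2)**3 = ((-2)**2)**3 = 4**3 = 64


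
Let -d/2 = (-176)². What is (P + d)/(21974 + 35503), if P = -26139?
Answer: -88091/57477 ≈ -1.5326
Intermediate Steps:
d = -61952 (d = -2*(-176)² = -2*30976 = -61952)
(P + d)/(21974 + 35503) = (-26139 - 61952)/(21974 + 35503) = -88091/57477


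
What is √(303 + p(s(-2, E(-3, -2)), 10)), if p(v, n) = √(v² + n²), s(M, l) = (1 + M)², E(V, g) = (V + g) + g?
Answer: √(303 + √101) ≈ 17.693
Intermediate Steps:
E(V, g) = V + 2*g
p(v, n) = √(n² + v²)
√(303 + p(s(-2, E(-3, -2)), 10)) = √(303 + √(10² + ((1 - 2)²)²)) = √(303 + √(100 + ((-1)²)²)) = √(303 + √(100 + 1²)) = √(303 + √(100 + 1)) = √(303 + √101)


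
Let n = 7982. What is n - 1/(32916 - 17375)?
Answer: 124048261/15541 ≈ 7982.0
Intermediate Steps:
n - 1/(32916 - 17375) = 7982 - 1/(32916 - 17375) = 7982 - 1/15541 = 124048261/15541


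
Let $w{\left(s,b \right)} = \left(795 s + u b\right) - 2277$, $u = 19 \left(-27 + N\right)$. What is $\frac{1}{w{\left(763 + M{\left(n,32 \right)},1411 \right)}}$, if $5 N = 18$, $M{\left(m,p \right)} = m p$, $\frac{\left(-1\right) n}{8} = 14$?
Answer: $- \frac{5}{14361513} \approx -3.4815 \cdot 10^{-7}$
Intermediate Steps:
$n = -112$ ($n = \left(-8\right) 14 = -112$)
$N = \frac{18}{5}$ ($N = \frac{1}{5} \cdot 18 = \frac{18}{5} \approx 3.6$)
$u = - \frac{2223}{5}$ ($u = 19 \left(-27 + \frac{18}{5}\right) = 19 \left(- \frac{117}{5}\right) = - \frac{2223}{5} \approx -444.6$)
$w{\left(s,b \right)} = -2277 + 795 s - \frac{2223 b}{5}$ ($w{\left(s,b \right)} = \left(795 s - \frac{2223 b}{5}\right) - 2277 = -2277 + 795 s - \frac{2223 b}{5}$)
$\frac{1}{w{\left(763 + M{\left(n,32 \right)},1411 \right)}} = \frac{1}{-2277 + 795 \left(763 - 3584\right) - \frac{3136653}{5}} = \frac{1}{-2277 + 795 \left(-2821\right) - \frac{3136653}{5}} = \frac{1}{-2277 - 2242695 - \frac{3136653}{5}} = \frac{1}{- \frac{14361513}{5}} = - \frac{5}{14361513}$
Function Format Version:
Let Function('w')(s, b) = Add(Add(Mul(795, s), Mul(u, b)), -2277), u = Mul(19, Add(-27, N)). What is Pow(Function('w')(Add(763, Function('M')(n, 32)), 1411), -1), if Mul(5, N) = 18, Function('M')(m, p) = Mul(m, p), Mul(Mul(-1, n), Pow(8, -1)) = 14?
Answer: Rational(-5, 14361513) ≈ -3.4815e-7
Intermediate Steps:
n = -112 (n = Mul(-8, 14) = -112)
N = Rational(18, 5) (N = Mul(Rational(1, 5), 18) = Rational(18, 5) ≈ 3.6000)
u = Rational(-2223, 5) (u = Mul(19, Add(-27, Rational(18, 5))) = Mul(19, Rational(-117, 5)) = Rational(-2223, 5) ≈ -444.60)
Function('w')(s, b) = Add(-2277, Mul(795, s), Mul(Rational(-2223, 5), b)) (Function('w')(s, b) = Add(Add(Mul(795, s), Mul(Rational(-2223, 5), b)), -2277) = Add(-2277, Mul(795, s), Mul(Rational(-2223, 5), b)))
Pow(Function('w')(Add(763, Function('M')(n, 32)), 1411), -1) = Pow(Add(-2277, Mul(795, Add(763, Mul(-112, 32))), Mul(Rational(-2223, 5), 1411)), -1) = Pow(Add(-2277, Mul(795, Add(763, -3584)), Rational(-3136653, 5)), -1) = Pow(Add(-2277, Mul(795, -2821), Rational(-3136653, 5)), -1) = Pow(Add(-2277, -2242695, Rational(-3136653, 5)), -1) = Pow(Rational(-14361513, 5), -1) = Rational(-5, 14361513)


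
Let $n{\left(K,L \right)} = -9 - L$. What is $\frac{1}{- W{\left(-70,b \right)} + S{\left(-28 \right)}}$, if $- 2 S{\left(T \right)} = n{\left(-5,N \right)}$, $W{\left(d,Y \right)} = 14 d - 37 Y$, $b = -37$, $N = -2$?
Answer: $- \frac{2}{771} \approx -0.002594$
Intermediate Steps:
$W{\left(d,Y \right)} = - 37 Y + 14 d$
$S{\left(T \right)} = \frac{7}{2}$ ($S{\left(T \right)} = - \frac{-9 - -2}{2} = - \frac{-9 + 2}{2} = \left(- \frac{1}{2}\right) \left(-7\right) = \frac{7}{2}$)
$\frac{1}{- W{\left(-70,b \right)} + S{\left(-28 \right)}} = \frac{1}{- (\left(-37\right) \left(-37\right) + 14 \left(-70\right)) + \frac{7}{2}} = \frac{1}{- (1369 - 980) + \frac{7}{2}} = \frac{1}{\left(-1\right) 389 + \frac{7}{2}} = \frac{1}{-389 + \frac{7}{2}} = \frac{1}{- \frac{771}{2}} = - \frac{2}{771}$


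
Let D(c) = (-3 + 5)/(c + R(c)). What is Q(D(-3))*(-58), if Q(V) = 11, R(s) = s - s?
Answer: -638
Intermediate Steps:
R(s) = 0
D(c) = 2/c (D(c) = (-3 + 5)/(c + 0) = 2/c)
Q(D(-3))*(-58) = 11*(-58) = -638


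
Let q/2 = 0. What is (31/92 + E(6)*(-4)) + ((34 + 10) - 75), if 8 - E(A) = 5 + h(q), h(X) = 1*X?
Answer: -3925/92 ≈ -42.663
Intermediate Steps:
q = 0 (q = 2*0 = 0)
h(X) = X
E(A) = 3 (E(A) = 8 - (5 + 0) = 8 - 1*5 = 8 - 5 = 3)
(31/92 + E(6)*(-4)) + ((34 + 10) - 75) = (31/92 + 3*(-4)) + ((34 + 10) - 75) = (31*(1/92) - 12) + (44 - 75) = (31/92 - 12) - 31 = -1073/92 - 31 = -3925/92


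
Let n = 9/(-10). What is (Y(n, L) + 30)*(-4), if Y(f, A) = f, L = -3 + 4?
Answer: -582/5 ≈ -116.40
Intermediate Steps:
L = 1
n = -9/10 (n = 9*(-⅒) = -9/10 ≈ -0.90000)
(Y(n, L) + 30)*(-4) = (-9/10 + 30)*(-4) = (291/10)*(-4) = -582/5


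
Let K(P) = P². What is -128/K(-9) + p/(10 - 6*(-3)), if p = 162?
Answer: 4769/1134 ≈ 4.2055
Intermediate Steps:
-128/K(-9) + p/(10 - 6*(-3)) = -128/((-9)²) + 162/(10 - 6*(-3)) = -128/81 + 162/(10 + 18) = -128*1/81 + 162/28 = -128/81 + 162*(1/28) = -128/81 + 81/14 = 4769/1134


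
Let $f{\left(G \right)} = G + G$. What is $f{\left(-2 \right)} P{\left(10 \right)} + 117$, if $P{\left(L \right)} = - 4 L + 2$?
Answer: $269$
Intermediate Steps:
$f{\left(G \right)} = 2 G$
$P{\left(L \right)} = 2 - 4 L$
$f{\left(-2 \right)} P{\left(10 \right)} + 117 = 2 \left(-2\right) \left(2 - 40\right) + 117 = - 4 \left(2 - 40\right) + 117 = \left(-4\right) \left(-38\right) + 117 = 152 + 117 = 269$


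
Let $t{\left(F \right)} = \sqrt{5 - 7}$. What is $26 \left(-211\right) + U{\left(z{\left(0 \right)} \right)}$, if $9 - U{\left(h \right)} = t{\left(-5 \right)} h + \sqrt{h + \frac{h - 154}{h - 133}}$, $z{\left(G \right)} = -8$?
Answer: $-5477 + 8 i \sqrt{2} - \frac{i \sqrt{15134}}{47} \approx -5477.0 + 8.6963 i$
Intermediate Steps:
$t{\left(F \right)} = i \sqrt{2}$ ($t{\left(F \right)} = \sqrt{-2} = i \sqrt{2}$)
$U{\left(h \right)} = 9 - \sqrt{h + \frac{-154 + h}{-133 + h}} - i h \sqrt{2}$ ($U{\left(h \right)} = 9 - \left(i \sqrt{2} h + \sqrt{h + \frac{h - 154}{h - 133}}\right) = 9 - \left(i h \sqrt{2} + \sqrt{h + \frac{-154 + h}{-133 + h}}\right) = 9 - \left(\sqrt{h + \frac{-154 + h}{-133 + h}} + i h \sqrt{2}\right) = 9 - \sqrt{h + \frac{-154 + h}{-133 + h}} - i h \sqrt{2}$)
$26 \left(-211\right) + U{\left(z{\left(0 \right)} \right)} = 26 \left(-211\right) - \left(-9 + \sqrt{\frac{-154 - 8 - 8 \left(-133 - 8\right)}{-133 - 8}} + i \left(-8\right) \sqrt{2}\right) = -5486 + \left(9 - \sqrt{\frac{-154 - 8 - -1128}{-141}} + 8 i \sqrt{2}\right) = -5486 + \left(9 - \sqrt{- \frac{-154 - 8 + 1128}{141}} + 8 i \sqrt{2}\right) = -5486 + \left(9 - \sqrt{\left(- \frac{1}{141}\right) 966} + 8 i \sqrt{2}\right) = -5486 + \left(9 - \sqrt{- \frac{322}{47}} + 8 i \sqrt{2}\right) = -5486 + \left(9 - \frac{i \sqrt{15134}}{47} + 8 i \sqrt{2}\right) = -5486 + \left(9 + 8 i \sqrt{2} - \frac{i \sqrt{15134}}{47}\right) = -5477 + 8 i \sqrt{2} - \frac{i \sqrt{15134}}{47}$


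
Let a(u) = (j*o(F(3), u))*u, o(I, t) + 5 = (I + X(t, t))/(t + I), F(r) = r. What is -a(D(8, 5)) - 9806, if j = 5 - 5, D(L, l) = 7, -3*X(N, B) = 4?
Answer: -9806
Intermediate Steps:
X(N, B) = -4/3 (X(N, B) = -1/3*4 = -4/3)
j = 0
o(I, t) = -5 + (-4/3 + I)/(I + t) (o(I, t) = -5 + (I - 4/3)/(t + I) = -5 + (-4/3 + I)/(I + t))
a(u) = 0 (a(u) = (0*((-4/3 - 5*u - 4*3)/(3 + u)))*u = (0*((-4/3 - 5*u - 12)/(3 + u)))*u = (0*((-40/3 - 5*u)/(3 + u)))*u = 0*u = 0)
-a(D(8, 5)) - 9806 = -1*0 - 9806 = 0 - 9806 = -9806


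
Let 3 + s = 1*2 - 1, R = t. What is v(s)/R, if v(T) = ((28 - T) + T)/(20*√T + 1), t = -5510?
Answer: -14/2206755 + 56*I*√2/441351 ≈ -6.3442e-6 + 0.00017944*I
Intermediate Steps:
R = -5510
s = -2 (s = -3 + (1*2 - 1) = -3 + (2 - 1) = -3 + 1 = -2)
v(T) = 28/(1 + 20*√T)
v(s)/R = (28/(1 + 20*√(-2)))/(-5510) = (28/(1 + 20*(I*√2)))*(-1/5510) = (28/(1 + 20*I*√2))*(-1/5510) = -14/(2755*(1 + 20*I*√2))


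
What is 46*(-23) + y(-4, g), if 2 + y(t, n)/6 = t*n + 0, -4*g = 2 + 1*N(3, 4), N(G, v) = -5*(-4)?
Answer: -938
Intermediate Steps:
N(G, v) = 20
g = -11/2 (g = -(2 + 1*20)/4 = -(2 + 20)/4 = -¼*22 = -11/2 ≈ -5.5000)
y(t, n) = -12 + 6*n*t (y(t, n) = -12 + 6*(t*n + 0) = -12 + 6*(n*t + 0) = -12 + 6*(n*t) = -12 + 6*n*t)
46*(-23) + y(-4, g) = 46*(-23) + (-12 + 6*(-11/2)*(-4)) = -1058 + (-12 + 132) = -1058 + 120 = -938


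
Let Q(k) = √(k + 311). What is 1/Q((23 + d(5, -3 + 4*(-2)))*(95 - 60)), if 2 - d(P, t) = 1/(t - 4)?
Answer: √10695/3565 ≈ 0.029009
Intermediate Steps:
d(P, t) = 2 - 1/(-4 + t) (d(P, t) = 2 - 1/(t - 4) = 2 - 1/(-4 + t))
Q(k) = √(311 + k)
1/Q((23 + d(5, -3 + 4*(-2)))*(95 - 60)) = 1/(√(311 + (23 + (-9 + 2*(-3 + 4*(-2)))/(-4 + (-3 + 4*(-2))))*(95 - 60))) = 1/(√(311 + (23 + (-9 + 2*(-3 - 8))/(-4 + (-3 - 8)))*35)) = 1/(√(311 + (23 + (-9 + 2*(-11))/(-4 - 11))*35)) = 1/(√(311 + (23 + (-9 - 22)/(-15))*35)) = 1/(√(311 + (23 - 1/15*(-31))*35)) = 1/(√(311 + (23 + 31/15)*35)) = 1/(√(311 + (376/15)*35)) = 1/(√(311 + 2632/3)) = 1/(√(3565/3)) = 1/(√10695/3) = √10695/3565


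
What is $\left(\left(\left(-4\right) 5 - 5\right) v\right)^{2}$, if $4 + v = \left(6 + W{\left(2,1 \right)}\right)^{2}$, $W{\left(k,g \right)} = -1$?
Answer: $275625$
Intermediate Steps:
$v = 21$ ($v = -4 + \left(6 - 1\right)^{2} = -4 + 5^{2} = -4 + 25 = 21$)
$\left(\left(\left(-4\right) 5 - 5\right) v\right)^{2} = \left(\left(\left(-4\right) 5 - 5\right) 21\right)^{2} = \left(\left(-20 - 5\right) 21\right)^{2} = \left(\left(-25\right) 21\right)^{2} = \left(-525\right)^{2} = 275625$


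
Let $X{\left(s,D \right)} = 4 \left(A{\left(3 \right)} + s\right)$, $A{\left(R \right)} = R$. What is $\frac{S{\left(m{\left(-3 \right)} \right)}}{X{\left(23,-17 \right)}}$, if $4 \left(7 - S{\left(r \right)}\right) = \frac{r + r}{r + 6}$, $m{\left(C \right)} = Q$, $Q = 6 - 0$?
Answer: $\frac{27}{416} \approx 0.064904$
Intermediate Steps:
$Q = 6$ ($Q = 6 + 0 = 6$)
$m{\left(C \right)} = 6$
$S{\left(r \right)} = 7 - \frac{r}{2 \left(6 + r\right)}$ ($S{\left(r \right)} = 7 - \frac{\left(r + r\right) \frac{1}{r + 6}}{4} = 7 - \frac{2 r \frac{1}{6 + r}}{4} = 7 - \frac{r}{2 \left(6 + r\right)}$)
$X{\left(s,D \right)} = 12 + 4 s$ ($X{\left(s,D \right)} = 4 \left(3 + s\right) = 12 + 4 s$)
$\frac{S{\left(m{\left(-3 \right)} \right)}}{X{\left(23,-17 \right)}} = \frac{\frac{1}{2} \frac{1}{6 + 6} \left(84 + 13 \cdot 6\right)}{12 + 4 \cdot 23} = \frac{\frac{1}{2} \cdot \frac{1}{12} \left(84 + 78\right)}{12 + 92} = \frac{\frac{1}{2} \cdot \frac{1}{12} \cdot 162}{104} = \frac{27}{4} \cdot \frac{1}{104} = \frac{27}{416}$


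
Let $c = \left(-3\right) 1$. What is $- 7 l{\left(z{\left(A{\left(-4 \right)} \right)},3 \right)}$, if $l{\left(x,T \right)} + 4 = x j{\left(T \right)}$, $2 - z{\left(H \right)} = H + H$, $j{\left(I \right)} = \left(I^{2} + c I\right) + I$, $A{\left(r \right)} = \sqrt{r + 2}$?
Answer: $-14 + 42 i \sqrt{2} \approx -14.0 + 59.397 i$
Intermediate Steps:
$c = -3$
$A{\left(r \right)} = \sqrt{2 + r}$
$j{\left(I \right)} = I^{2} - 2 I$ ($j{\left(I \right)} = \left(I^{2} - 3 I\right) + I = I^{2} - 2 I$)
$z{\left(H \right)} = 2 - 2 H$ ($z{\left(H \right)} = 2 - \left(H + H\right) = 2 - 2 H$)
$l{\left(x,T \right)} = -4 + T x \left(-2 + T\right)$ ($l{\left(x,T \right)} = -4 + x T \left(-2 + T\right) = -4 + T x \left(-2 + T\right)$)
$- 7 l{\left(z{\left(A{\left(-4 \right)} \right)},3 \right)} = - 7 \left(-4 + 3 \left(2 - 2 \sqrt{2 - 4}\right) \left(-2 + 3\right)\right) = - 7 \left(-4 + 3 \left(2 - 2 \sqrt{-2}\right) 1\right) = - 7 \left(-4 + 3 \left(2 - 2 i \sqrt{2}\right) 1\right) = - 7 \left(-4 + \left(6 - 6 i \sqrt{2}\right)\right) = - 7 \left(2 - 6 i \sqrt{2}\right) = -14 + 42 i \sqrt{2}$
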